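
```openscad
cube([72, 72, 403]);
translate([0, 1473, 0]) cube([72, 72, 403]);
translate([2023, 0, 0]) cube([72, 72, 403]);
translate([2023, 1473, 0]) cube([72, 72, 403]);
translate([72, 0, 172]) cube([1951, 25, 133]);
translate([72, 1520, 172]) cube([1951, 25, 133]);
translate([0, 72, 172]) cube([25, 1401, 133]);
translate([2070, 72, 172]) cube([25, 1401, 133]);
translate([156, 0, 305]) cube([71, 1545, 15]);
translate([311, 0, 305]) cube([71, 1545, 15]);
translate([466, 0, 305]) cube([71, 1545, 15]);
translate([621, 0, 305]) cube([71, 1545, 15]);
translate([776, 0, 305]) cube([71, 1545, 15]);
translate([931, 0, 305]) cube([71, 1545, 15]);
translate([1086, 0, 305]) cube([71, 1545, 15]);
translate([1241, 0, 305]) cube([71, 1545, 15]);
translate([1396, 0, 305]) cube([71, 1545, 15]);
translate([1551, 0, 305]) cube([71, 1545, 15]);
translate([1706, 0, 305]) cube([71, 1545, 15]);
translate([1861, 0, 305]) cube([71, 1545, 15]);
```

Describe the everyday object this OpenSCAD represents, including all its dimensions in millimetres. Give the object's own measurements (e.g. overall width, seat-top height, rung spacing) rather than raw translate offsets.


A bed frame 2095 mm long (x) by 1545 mm wide (y). Four 72×72 mm corner posts, 403 mm tall, at the corners of the footprint. Four rails of 25 mm thickness and 133 mm height run between adjacent posts with their undersides at z = 172 mm, their outer faces flush with the outside of the frame (the two x-running rails run between the posts' inner faces; the two y-running rails run between the posts' inner faces). 12 slats, each 71 mm wide (x) and 15 mm thick, lie across the top of the two x-running rails, running the full 1545 mm width of the frame in y; along x they sit between the end posts with a 84 mm gap after the −x posts and between neighbouring slats, leaving 91 mm before the +x posts.


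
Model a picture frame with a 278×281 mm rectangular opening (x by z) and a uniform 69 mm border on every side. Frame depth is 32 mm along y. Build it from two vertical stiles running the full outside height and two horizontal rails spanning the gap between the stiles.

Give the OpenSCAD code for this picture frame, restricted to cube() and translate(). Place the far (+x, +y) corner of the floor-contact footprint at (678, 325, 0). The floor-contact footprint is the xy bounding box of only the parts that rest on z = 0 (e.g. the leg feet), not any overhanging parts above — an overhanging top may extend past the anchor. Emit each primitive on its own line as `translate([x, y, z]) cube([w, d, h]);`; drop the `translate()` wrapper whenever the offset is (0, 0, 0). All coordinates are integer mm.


translate([262, 293, 0]) cube([69, 32, 419]);
translate([609, 293, 0]) cube([69, 32, 419]);
translate([331, 293, 0]) cube([278, 32, 69]);
translate([331, 293, 350]) cube([278, 32, 69]);


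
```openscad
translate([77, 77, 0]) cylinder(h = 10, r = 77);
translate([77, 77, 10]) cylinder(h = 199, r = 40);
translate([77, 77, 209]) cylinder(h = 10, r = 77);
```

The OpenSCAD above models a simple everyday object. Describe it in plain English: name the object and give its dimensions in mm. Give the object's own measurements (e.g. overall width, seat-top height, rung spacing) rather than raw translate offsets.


A spool: two coaxial disc flanges of radius 77 mm and thickness 10 mm, joined by a core cylinder of radius 40 mm and height 199 mm. The lower flange rests on z = 0 and the three cylinders share a vertical axis.


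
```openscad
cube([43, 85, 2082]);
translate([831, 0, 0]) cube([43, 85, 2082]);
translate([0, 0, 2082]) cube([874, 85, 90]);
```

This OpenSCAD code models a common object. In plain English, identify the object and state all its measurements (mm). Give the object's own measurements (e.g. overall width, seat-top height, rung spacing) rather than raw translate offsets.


A door frame. The clear opening is 788 mm wide and 2082 mm high. Two 43 mm wide jambs, 85 mm deep, stand either side of the opening from the floor to the top of the opening. A 90 mm thick head sits across the top of both jambs, spanning the full outside width of the frame.


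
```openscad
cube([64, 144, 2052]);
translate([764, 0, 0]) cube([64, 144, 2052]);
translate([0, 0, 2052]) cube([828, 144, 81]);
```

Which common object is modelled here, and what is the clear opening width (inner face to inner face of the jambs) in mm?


A door frame. The clear opening width is 700 mm.

Two 2052 mm tall posts with a header on top — a door frame. The left jamb is 64 mm wide at x = 0; the right jamb starts at x = 764. The clear opening is 764 − 64 = 700 mm.


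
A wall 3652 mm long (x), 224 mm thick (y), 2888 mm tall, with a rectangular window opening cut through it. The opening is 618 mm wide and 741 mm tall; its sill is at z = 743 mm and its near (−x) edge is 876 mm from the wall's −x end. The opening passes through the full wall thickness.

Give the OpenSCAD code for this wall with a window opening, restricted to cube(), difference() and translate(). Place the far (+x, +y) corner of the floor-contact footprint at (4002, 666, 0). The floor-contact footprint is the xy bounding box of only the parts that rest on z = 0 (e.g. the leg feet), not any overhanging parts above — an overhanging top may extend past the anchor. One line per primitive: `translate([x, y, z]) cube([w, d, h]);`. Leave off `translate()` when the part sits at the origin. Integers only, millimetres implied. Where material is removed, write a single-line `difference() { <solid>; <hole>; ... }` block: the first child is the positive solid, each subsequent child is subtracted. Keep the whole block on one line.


difference() { translate([350, 442, 0]) cube([3652, 224, 2888]); translate([1226, 442, 743]) cube([618, 224, 741]); }


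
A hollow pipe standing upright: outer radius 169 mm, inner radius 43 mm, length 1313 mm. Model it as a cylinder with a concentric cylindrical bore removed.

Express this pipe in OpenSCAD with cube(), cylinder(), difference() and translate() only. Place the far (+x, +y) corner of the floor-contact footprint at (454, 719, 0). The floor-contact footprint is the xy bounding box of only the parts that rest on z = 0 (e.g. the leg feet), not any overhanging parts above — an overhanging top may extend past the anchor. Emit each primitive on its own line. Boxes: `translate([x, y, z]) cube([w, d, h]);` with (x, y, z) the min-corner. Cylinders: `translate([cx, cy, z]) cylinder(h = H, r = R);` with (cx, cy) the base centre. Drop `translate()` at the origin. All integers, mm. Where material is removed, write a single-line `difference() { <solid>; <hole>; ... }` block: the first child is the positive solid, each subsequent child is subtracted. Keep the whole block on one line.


difference() { translate([285, 550, 0]) cylinder(h = 1313, r = 169); translate([285, 550, 0]) cylinder(h = 1313, r = 43); }


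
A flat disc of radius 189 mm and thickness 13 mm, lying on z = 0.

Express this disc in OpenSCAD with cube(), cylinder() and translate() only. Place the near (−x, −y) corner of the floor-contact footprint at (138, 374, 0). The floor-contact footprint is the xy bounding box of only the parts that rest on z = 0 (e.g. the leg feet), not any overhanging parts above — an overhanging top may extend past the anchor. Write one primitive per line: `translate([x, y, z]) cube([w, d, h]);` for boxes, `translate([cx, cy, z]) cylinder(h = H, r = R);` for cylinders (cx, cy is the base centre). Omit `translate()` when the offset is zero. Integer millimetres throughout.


translate([327, 563, 0]) cylinder(h = 13, r = 189);


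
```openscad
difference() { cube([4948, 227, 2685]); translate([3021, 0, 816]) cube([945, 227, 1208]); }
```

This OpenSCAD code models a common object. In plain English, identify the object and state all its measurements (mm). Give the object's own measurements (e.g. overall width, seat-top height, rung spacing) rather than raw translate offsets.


A wall 4948 mm long (x), 227 mm thick (y), 2685 mm tall, with a rectangular window opening cut through it. The opening is 945 mm wide and 1208 mm tall; its sill is at z = 816 mm and its near (−x) edge is 3021 mm from the wall's −x end. The opening passes through the full wall thickness.


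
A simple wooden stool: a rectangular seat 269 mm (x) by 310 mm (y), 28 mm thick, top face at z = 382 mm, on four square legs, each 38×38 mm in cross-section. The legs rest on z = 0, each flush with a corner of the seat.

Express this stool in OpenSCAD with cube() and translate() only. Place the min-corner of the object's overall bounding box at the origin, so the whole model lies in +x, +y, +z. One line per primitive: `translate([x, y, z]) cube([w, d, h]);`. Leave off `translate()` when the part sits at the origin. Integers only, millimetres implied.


// leg_h = 382 - 28 = 354
translate([0, 0, 354]) cube([269, 310, 28]);
cube([38, 38, 354]);
translate([231, 0, 0]) cube([38, 38, 354]);
translate([0, 272, 0]) cube([38, 38, 354]);
translate([231, 272, 0]) cube([38, 38, 354]);


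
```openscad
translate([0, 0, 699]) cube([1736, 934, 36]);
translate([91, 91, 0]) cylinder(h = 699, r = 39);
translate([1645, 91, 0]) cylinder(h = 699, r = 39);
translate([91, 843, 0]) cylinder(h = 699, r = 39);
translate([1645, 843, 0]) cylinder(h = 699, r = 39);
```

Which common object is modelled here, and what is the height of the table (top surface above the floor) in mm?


A table. The table height is 735 mm.

A 1736×934×36 slab sits at z = 699 on four Ø78 mm round legs — a table. The top surface is at 699 + 36 = 735 mm.


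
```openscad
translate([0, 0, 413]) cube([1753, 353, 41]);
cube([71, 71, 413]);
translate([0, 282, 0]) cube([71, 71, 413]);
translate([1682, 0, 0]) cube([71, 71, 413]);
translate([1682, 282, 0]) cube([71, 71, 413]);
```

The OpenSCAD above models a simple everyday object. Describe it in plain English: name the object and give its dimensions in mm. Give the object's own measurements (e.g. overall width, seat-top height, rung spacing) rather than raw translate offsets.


A long wooden bench with a 1753 mm (x) × 353 mm (y) seat, 41 mm thick, its top surface 454 mm above the floor. Four 71 mm square legs at the seat corners, flush with the edges, run from z = 0 to the seat underside.


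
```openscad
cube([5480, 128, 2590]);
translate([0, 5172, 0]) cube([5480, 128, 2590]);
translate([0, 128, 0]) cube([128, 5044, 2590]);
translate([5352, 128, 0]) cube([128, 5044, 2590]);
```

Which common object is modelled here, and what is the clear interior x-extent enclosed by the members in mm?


A house (or room) frame. The interior width is 5224 mm.

Four 2590 mm walls enclosing a rectangle with no floor or roof — a room or house frame. Outside width is 5480 mm and wall thickness is 128 mm, so the interior width is 5480 − 2 × 128 = 5224 mm.


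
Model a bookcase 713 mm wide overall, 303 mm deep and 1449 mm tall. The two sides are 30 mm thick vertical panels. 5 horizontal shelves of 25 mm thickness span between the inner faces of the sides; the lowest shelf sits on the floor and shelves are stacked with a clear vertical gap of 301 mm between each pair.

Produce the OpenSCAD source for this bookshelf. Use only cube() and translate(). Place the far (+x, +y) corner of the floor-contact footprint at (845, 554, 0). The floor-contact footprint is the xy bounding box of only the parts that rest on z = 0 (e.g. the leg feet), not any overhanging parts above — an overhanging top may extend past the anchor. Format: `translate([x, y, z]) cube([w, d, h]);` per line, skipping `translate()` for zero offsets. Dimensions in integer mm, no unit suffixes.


translate([132, 251, 0]) cube([30, 303, 1449]);
translate([815, 251, 0]) cube([30, 303, 1449]);
translate([162, 251, 0]) cube([653, 303, 25]);
translate([162, 251, 326]) cube([653, 303, 25]);
translate([162, 251, 652]) cube([653, 303, 25]);
translate([162, 251, 978]) cube([653, 303, 25]);
translate([162, 251, 1304]) cube([653, 303, 25]);


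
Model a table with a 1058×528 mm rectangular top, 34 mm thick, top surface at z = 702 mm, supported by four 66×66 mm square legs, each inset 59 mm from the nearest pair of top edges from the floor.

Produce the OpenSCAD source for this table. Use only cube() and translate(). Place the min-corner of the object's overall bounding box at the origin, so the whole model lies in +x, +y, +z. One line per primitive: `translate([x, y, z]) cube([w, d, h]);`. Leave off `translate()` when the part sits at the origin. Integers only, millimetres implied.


// leg_h = 702 - 34 = 668
translate([0, 0, 668]) cube([1058, 528, 34]);
translate([59, 59, 0]) cube([66, 66, 668]);
translate([933, 59, 0]) cube([66, 66, 668]);
translate([59, 403, 0]) cube([66, 66, 668]);
translate([933, 403, 0]) cube([66, 66, 668]);


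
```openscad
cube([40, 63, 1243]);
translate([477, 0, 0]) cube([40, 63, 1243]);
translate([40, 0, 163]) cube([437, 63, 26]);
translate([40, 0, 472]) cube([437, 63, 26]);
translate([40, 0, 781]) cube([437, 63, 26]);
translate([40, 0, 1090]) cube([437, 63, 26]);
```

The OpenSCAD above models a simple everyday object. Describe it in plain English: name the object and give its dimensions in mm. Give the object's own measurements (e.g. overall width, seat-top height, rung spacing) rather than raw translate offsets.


A straight ladder. Two 40×63 mm vertical rails, 1243 mm tall, stand 517 mm apart (outside-to-outside) with their front faces coplanar on the −y side. 4 rungs, each 63 mm deep and 26 mm tall, span between the inner faces of the rails, front faces flush with the rails. The lowest rung's underside is at z = 163 mm and rungs are spaced 309 mm apart (underside to underside).


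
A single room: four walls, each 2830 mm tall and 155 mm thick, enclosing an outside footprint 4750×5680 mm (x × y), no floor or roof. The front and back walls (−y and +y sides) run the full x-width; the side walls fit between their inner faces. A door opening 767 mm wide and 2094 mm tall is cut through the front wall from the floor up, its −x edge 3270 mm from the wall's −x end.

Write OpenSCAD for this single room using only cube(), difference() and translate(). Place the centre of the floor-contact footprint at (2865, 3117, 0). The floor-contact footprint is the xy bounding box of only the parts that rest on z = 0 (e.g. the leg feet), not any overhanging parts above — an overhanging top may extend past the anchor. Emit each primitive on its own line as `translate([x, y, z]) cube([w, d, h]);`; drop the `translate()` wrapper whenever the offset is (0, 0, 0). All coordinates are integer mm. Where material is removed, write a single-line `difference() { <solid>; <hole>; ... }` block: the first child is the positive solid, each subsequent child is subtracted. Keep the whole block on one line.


difference() { translate([490, 277, 0]) cube([4750, 155, 2830]); translate([3760, 277, 0]) cube([767, 155, 2094]); }
translate([490, 5802, 0]) cube([4750, 155, 2830]);
translate([490, 432, 0]) cube([155, 5370, 2830]);
translate([5085, 432, 0]) cube([155, 5370, 2830]);


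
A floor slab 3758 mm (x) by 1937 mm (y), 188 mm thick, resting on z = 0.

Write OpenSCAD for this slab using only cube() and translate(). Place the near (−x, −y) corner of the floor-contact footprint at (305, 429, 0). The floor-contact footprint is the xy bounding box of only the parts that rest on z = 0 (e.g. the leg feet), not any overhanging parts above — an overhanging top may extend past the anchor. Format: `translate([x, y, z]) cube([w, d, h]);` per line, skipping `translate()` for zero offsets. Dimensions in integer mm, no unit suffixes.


translate([305, 429, 0]) cube([3758, 1937, 188]);


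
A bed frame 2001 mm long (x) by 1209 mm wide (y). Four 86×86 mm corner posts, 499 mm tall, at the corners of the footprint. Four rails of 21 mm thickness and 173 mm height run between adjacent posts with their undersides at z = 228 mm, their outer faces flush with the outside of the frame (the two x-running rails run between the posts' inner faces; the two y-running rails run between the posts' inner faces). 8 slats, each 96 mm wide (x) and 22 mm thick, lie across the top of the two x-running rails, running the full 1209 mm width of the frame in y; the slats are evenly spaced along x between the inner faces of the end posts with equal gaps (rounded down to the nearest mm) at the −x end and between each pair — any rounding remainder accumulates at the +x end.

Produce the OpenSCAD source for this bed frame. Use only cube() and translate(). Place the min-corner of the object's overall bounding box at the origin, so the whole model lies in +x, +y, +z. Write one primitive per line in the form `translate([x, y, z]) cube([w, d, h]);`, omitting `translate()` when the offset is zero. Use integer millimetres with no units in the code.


cube([86, 86, 499]);
translate([0, 1123, 0]) cube([86, 86, 499]);
translate([1915, 0, 0]) cube([86, 86, 499]);
translate([1915, 1123, 0]) cube([86, 86, 499]);
translate([86, 0, 228]) cube([1829, 21, 173]);
translate([86, 1188, 228]) cube([1829, 21, 173]);
translate([0, 86, 228]) cube([21, 1037, 173]);
translate([1980, 86, 228]) cube([21, 1037, 173]);
translate([203, 0, 401]) cube([96, 1209, 22]);
translate([416, 0, 401]) cube([96, 1209, 22]);
translate([629, 0, 401]) cube([96, 1209, 22]);
translate([842, 0, 401]) cube([96, 1209, 22]);
translate([1055, 0, 401]) cube([96, 1209, 22]);
translate([1268, 0, 401]) cube([96, 1209, 22]);
translate([1481, 0, 401]) cube([96, 1209, 22]);
translate([1694, 0, 401]) cube([96, 1209, 22]);


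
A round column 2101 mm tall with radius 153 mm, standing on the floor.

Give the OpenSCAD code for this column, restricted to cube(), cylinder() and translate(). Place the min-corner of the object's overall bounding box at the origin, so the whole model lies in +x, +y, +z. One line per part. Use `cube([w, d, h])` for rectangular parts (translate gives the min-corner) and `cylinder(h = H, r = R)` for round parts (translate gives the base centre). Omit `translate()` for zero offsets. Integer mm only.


translate([153, 153, 0]) cylinder(h = 2101, r = 153);


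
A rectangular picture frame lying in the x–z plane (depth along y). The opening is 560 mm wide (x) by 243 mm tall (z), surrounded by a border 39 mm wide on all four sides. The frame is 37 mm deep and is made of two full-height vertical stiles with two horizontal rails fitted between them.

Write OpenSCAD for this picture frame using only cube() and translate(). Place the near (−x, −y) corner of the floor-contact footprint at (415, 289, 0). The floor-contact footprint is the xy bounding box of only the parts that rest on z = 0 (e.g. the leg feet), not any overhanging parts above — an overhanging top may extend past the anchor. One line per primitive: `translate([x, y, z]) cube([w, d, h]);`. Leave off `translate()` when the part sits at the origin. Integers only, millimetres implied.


translate([415, 289, 0]) cube([39, 37, 321]);
translate([1014, 289, 0]) cube([39, 37, 321]);
translate([454, 289, 0]) cube([560, 37, 39]);
translate([454, 289, 282]) cube([560, 37, 39]);


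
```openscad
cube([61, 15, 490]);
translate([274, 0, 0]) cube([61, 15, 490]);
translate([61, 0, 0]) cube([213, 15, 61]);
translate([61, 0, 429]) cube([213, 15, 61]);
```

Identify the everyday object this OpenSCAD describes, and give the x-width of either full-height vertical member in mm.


A picture frame. The border width is 61 mm.

Four thin pieces enclosing a rectangular opening — a picture frame. The two full-height stiles are 490 mm tall; the top rail sits at z = 429 and is 61 mm tall, so the border above the opening is 490 − 429 = 61 mm, matching the stile x-width.


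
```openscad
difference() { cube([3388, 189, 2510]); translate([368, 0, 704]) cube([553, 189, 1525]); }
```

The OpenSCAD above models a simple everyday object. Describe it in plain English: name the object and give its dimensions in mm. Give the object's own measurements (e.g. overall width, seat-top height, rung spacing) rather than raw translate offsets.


A wall 3388 mm long (x), 189 mm thick (y), 2510 mm tall, with a rectangular window opening cut through it. The opening is 553 mm wide and 1525 mm tall; its sill is at z = 704 mm and its near (−x) edge is 368 mm from the wall's −x end. The opening passes through the full wall thickness.


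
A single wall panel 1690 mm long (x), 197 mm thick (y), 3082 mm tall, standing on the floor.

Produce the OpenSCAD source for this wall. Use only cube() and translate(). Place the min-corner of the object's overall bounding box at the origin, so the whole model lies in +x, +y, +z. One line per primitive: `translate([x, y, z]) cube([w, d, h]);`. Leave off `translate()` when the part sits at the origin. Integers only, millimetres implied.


cube([1690, 197, 3082]);


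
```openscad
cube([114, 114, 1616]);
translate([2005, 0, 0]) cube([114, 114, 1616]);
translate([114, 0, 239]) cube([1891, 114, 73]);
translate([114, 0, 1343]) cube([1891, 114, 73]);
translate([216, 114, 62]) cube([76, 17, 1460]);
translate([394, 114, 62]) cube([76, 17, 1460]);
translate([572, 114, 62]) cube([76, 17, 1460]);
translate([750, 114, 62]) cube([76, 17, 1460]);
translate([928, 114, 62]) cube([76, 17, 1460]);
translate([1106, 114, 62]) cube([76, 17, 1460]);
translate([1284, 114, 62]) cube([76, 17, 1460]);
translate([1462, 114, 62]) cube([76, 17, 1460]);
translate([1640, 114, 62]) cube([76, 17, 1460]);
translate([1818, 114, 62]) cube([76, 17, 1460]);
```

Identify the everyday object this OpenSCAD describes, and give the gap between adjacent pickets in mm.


A fence section. The picket gap is 102 mm.

Two posts, two rails, 10 pickets — a fence section. Span 1891 mm holds 10 pickets of 76 mm with 11 equal gaps: ⌊(1891 − 10·76) / 11⌋ = 102 mm.


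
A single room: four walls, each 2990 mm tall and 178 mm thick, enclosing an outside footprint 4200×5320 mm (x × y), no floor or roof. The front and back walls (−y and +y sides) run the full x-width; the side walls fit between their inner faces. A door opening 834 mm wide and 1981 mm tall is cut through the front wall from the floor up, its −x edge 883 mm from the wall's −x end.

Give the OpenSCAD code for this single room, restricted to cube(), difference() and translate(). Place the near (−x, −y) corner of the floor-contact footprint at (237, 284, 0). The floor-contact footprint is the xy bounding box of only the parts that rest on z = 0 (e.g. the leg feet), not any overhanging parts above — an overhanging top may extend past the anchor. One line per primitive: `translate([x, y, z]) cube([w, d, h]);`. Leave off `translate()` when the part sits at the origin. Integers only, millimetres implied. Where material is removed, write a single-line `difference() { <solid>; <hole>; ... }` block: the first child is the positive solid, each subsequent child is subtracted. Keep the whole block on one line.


difference() { translate([237, 284, 0]) cube([4200, 178, 2990]); translate([1120, 284, 0]) cube([834, 178, 1981]); }
translate([237, 5426, 0]) cube([4200, 178, 2990]);
translate([237, 462, 0]) cube([178, 4964, 2990]);
translate([4259, 462, 0]) cube([178, 4964, 2990]);


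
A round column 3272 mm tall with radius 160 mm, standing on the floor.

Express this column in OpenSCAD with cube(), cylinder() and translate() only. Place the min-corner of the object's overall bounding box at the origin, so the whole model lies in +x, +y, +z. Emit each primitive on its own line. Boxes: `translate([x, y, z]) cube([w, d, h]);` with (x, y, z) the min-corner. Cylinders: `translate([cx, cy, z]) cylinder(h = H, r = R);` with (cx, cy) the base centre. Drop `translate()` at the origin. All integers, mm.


translate([160, 160, 0]) cylinder(h = 3272, r = 160);


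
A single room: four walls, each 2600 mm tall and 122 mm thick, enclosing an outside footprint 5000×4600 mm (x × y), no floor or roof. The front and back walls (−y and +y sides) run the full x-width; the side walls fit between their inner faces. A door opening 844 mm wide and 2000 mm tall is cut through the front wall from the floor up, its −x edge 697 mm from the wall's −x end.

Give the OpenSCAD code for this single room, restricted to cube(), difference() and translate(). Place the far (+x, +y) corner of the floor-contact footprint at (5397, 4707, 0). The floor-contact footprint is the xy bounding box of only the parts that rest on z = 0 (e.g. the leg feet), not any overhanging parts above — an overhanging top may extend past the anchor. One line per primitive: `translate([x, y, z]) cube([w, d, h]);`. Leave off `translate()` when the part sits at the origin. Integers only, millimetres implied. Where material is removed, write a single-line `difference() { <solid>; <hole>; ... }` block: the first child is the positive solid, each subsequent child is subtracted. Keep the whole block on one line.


difference() { translate([397, 107, 0]) cube([5000, 122, 2600]); translate([1094, 107, 0]) cube([844, 122, 2000]); }
translate([397, 4585, 0]) cube([5000, 122, 2600]);
translate([397, 229, 0]) cube([122, 4356, 2600]);
translate([5275, 229, 0]) cube([122, 4356, 2600]);


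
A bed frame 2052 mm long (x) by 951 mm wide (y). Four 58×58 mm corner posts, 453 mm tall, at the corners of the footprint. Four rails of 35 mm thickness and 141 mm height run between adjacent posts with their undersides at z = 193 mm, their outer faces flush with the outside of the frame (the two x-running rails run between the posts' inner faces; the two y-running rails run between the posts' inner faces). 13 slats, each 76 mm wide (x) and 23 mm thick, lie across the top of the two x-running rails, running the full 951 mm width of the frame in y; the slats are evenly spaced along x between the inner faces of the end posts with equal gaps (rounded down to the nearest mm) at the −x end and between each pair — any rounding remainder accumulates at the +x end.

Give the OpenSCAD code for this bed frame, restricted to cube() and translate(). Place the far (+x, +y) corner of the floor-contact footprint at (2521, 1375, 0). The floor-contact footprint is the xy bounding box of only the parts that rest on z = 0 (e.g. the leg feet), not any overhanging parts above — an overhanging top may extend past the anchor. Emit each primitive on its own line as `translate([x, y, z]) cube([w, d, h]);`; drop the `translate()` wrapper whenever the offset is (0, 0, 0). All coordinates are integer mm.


translate([469, 424, 0]) cube([58, 58, 453]);
translate([469, 1317, 0]) cube([58, 58, 453]);
translate([2463, 424, 0]) cube([58, 58, 453]);
translate([2463, 1317, 0]) cube([58, 58, 453]);
translate([527, 424, 193]) cube([1936, 35, 141]);
translate([527, 1340, 193]) cube([1936, 35, 141]);
translate([469, 482, 193]) cube([35, 835, 141]);
translate([2486, 482, 193]) cube([35, 835, 141]);
translate([594, 424, 334]) cube([76, 951, 23]);
translate([737, 424, 334]) cube([76, 951, 23]);
translate([880, 424, 334]) cube([76, 951, 23]);
translate([1023, 424, 334]) cube([76, 951, 23]);
translate([1166, 424, 334]) cube([76, 951, 23]);
translate([1309, 424, 334]) cube([76, 951, 23]);
translate([1452, 424, 334]) cube([76, 951, 23]);
translate([1595, 424, 334]) cube([76, 951, 23]);
translate([1738, 424, 334]) cube([76, 951, 23]);
translate([1881, 424, 334]) cube([76, 951, 23]);
translate([2024, 424, 334]) cube([76, 951, 23]);
translate([2167, 424, 334]) cube([76, 951, 23]);
translate([2310, 424, 334]) cube([76, 951, 23]);


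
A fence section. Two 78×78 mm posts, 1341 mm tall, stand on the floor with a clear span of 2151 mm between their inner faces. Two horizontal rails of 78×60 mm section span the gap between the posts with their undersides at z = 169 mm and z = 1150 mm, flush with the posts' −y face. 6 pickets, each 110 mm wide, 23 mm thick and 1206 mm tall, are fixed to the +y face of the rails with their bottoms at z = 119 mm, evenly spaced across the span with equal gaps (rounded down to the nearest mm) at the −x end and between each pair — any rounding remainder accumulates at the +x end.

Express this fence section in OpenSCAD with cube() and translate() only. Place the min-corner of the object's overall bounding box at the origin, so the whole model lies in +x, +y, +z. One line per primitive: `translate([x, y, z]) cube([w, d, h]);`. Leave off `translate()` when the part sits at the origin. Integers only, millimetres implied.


cube([78, 78, 1341]);
translate([2229, 0, 0]) cube([78, 78, 1341]);
translate([78, 0, 169]) cube([2151, 78, 60]);
translate([78, 0, 1150]) cube([2151, 78, 60]);
translate([291, 78, 119]) cube([110, 23, 1206]);
translate([614, 78, 119]) cube([110, 23, 1206]);
translate([937, 78, 119]) cube([110, 23, 1206]);
translate([1260, 78, 119]) cube([110, 23, 1206]);
translate([1583, 78, 119]) cube([110, 23, 1206]);
translate([1906, 78, 119]) cube([110, 23, 1206]);


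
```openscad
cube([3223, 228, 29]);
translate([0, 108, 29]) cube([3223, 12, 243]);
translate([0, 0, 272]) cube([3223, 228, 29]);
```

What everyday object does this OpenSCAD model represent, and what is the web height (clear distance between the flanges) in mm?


An I-beam. The web height is 243 mm.

Two wide flanges with a thin centred web — an I-beam. Overall 301 mm minus two 29 mm flanges gives a web of 301 − 2·29 = 243 mm.


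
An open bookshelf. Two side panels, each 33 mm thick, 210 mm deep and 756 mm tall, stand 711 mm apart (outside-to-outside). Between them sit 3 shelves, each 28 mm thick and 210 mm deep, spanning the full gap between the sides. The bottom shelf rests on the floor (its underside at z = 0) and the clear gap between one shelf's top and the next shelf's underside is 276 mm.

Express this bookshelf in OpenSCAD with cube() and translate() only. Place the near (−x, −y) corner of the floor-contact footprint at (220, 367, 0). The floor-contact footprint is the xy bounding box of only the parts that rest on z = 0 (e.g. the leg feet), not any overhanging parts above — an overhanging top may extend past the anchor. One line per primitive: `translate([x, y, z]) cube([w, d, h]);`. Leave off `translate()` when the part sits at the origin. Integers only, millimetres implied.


translate([220, 367, 0]) cube([33, 210, 756]);
translate([898, 367, 0]) cube([33, 210, 756]);
translate([253, 367, 0]) cube([645, 210, 28]);
translate([253, 367, 304]) cube([645, 210, 28]);
translate([253, 367, 608]) cube([645, 210, 28]);


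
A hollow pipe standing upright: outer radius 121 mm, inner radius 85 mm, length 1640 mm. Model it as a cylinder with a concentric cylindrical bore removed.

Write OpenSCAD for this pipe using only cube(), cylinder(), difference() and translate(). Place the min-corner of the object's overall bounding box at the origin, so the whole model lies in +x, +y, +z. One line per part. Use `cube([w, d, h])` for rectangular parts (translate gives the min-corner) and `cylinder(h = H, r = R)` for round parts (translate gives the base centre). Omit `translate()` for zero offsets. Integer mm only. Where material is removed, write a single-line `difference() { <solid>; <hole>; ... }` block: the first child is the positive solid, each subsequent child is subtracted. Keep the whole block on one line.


difference() { translate([121, 121, 0]) cylinder(h = 1640, r = 121); translate([121, 121, 0]) cylinder(h = 1640, r = 85); }


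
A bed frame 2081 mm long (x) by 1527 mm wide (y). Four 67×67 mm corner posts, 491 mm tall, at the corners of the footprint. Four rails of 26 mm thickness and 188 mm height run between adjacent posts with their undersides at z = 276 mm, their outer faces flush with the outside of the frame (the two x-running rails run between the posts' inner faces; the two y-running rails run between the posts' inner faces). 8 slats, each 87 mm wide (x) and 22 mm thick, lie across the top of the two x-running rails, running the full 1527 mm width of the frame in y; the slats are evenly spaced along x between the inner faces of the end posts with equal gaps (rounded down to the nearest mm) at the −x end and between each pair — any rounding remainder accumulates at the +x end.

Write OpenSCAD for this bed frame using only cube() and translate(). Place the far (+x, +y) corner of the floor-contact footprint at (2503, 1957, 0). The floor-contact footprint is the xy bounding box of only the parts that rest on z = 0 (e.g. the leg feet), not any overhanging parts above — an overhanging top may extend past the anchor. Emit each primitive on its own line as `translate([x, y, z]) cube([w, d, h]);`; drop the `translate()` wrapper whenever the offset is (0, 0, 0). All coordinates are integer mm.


translate([422, 430, 0]) cube([67, 67, 491]);
translate([422, 1890, 0]) cube([67, 67, 491]);
translate([2436, 430, 0]) cube([67, 67, 491]);
translate([2436, 1890, 0]) cube([67, 67, 491]);
translate([489, 430, 276]) cube([1947, 26, 188]);
translate([489, 1931, 276]) cube([1947, 26, 188]);
translate([422, 497, 276]) cube([26, 1393, 188]);
translate([2477, 497, 276]) cube([26, 1393, 188]);
translate([628, 430, 464]) cube([87, 1527, 22]);
translate([854, 430, 464]) cube([87, 1527, 22]);
translate([1080, 430, 464]) cube([87, 1527, 22]);
translate([1306, 430, 464]) cube([87, 1527, 22]);
translate([1532, 430, 464]) cube([87, 1527, 22]);
translate([1758, 430, 464]) cube([87, 1527, 22]);
translate([1984, 430, 464]) cube([87, 1527, 22]);
translate([2210, 430, 464]) cube([87, 1527, 22]);


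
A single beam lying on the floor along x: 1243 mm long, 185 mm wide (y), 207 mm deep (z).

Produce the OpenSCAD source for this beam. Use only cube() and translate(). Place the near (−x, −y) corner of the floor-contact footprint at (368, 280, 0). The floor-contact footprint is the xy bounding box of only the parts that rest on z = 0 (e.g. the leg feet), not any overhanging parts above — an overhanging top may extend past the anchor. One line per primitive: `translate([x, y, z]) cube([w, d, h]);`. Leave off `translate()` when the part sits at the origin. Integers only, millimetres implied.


translate([368, 280, 0]) cube([1243, 185, 207]);


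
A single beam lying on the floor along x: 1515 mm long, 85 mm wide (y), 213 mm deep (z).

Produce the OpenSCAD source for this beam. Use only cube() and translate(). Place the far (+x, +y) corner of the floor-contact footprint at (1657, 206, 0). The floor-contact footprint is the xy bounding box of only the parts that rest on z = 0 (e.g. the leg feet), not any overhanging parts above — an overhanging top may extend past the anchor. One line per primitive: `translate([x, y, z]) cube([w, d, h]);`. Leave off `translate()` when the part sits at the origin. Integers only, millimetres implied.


translate([142, 121, 0]) cube([1515, 85, 213]);


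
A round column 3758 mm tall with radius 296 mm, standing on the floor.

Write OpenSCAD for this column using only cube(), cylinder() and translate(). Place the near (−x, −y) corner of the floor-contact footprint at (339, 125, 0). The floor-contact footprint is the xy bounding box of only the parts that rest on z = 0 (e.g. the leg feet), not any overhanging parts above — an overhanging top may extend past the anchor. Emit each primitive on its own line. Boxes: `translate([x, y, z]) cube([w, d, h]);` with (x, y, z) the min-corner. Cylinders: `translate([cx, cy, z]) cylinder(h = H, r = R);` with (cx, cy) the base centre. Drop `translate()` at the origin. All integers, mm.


translate([635, 421, 0]) cylinder(h = 3758, r = 296);


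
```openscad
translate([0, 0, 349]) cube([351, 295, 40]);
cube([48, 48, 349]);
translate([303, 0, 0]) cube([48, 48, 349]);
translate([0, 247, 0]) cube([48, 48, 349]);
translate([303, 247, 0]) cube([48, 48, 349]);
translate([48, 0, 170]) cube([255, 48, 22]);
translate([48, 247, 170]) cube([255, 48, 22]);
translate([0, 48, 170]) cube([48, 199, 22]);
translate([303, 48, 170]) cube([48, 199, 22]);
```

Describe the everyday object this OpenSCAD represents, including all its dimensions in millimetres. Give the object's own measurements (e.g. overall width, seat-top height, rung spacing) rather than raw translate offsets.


A four-legged stool. The seat is a 351×295×40 mm slab whose top surface is at z = 389 mm; four square legs, each 48×48 mm in cross-section, run from the floor (z = 0) to the underside of the seat, each flush with a corner of the seat. Four stretchers, 48 mm wide and 22 mm tall, connect adjacent legs with their undersides at z = 170 mm, each running between the inner faces of the legs it joins and aligned with the legs' outer faces on the other axis.


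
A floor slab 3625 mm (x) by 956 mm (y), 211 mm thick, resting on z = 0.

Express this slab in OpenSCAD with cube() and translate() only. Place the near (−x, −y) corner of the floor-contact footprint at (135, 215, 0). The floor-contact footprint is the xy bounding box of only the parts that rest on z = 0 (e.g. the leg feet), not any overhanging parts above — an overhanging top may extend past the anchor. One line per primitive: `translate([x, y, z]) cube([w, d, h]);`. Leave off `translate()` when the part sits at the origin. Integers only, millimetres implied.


translate([135, 215, 0]) cube([3625, 956, 211]);


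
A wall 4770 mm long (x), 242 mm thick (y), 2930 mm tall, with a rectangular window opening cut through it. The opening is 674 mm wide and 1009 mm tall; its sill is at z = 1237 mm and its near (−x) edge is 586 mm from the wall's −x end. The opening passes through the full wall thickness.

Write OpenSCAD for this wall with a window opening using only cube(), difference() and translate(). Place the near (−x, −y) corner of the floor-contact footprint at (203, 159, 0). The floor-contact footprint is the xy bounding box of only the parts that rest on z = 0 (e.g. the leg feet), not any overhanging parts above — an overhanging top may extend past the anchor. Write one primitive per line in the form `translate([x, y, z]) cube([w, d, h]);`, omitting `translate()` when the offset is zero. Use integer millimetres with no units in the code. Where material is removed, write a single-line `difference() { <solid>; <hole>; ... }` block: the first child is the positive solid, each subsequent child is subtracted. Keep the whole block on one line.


difference() { translate([203, 159, 0]) cube([4770, 242, 2930]); translate([789, 159, 1237]) cube([674, 242, 1009]); }


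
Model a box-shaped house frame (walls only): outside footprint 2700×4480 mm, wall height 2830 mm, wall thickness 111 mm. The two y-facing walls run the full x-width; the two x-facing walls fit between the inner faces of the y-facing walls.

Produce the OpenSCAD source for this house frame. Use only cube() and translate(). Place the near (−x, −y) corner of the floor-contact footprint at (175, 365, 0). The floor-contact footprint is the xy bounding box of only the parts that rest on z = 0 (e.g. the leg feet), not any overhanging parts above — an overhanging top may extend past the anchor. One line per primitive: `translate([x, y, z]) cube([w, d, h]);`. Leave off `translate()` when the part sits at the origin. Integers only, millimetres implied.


translate([175, 365, 0]) cube([2700, 111, 2830]);
translate([175, 4734, 0]) cube([2700, 111, 2830]);
translate([175, 476, 0]) cube([111, 4258, 2830]);
translate([2764, 476, 0]) cube([111, 4258, 2830]);


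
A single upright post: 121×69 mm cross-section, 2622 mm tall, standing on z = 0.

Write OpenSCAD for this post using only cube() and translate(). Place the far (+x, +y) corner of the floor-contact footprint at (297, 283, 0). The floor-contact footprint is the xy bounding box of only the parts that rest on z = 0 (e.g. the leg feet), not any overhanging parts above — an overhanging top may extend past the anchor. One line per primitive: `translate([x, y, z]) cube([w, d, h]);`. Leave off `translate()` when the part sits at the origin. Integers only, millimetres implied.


translate([176, 214, 0]) cube([121, 69, 2622]);


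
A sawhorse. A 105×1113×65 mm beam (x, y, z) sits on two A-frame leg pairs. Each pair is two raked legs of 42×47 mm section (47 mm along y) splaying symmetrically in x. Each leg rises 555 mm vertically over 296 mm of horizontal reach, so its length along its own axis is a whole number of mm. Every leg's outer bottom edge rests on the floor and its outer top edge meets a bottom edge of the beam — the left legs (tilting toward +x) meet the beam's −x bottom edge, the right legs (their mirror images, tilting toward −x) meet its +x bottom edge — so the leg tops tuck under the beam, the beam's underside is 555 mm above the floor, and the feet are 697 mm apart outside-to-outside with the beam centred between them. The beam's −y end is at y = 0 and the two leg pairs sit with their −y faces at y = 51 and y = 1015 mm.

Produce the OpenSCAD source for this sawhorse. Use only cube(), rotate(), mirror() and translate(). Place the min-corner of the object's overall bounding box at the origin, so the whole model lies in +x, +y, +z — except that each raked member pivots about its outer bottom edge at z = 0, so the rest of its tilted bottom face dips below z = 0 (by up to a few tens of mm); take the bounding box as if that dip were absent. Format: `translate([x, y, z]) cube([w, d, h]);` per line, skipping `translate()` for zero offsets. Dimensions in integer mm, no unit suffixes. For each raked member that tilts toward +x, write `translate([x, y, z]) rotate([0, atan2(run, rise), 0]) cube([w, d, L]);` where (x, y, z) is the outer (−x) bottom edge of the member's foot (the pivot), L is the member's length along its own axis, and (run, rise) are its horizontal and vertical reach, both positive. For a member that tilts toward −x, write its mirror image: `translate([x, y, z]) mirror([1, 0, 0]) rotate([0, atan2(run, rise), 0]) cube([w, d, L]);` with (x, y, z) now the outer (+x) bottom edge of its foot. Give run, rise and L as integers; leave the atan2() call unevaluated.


translate([296, 0, 555]) cube([105, 1113, 65]);
translate([0, 51, 0]) rotate([0, atan2(296, 555), 0]) cube([42, 47, 629]);
translate([697, 51, 0]) mirror([1, 0, 0]) rotate([0, atan2(296, 555), 0]) cube([42, 47, 629]);
translate([0, 1015, 0]) rotate([0, atan2(296, 555), 0]) cube([42, 47, 629]);
translate([697, 1015, 0]) mirror([1, 0, 0]) rotate([0, atan2(296, 555), 0]) cube([42, 47, 629]);
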